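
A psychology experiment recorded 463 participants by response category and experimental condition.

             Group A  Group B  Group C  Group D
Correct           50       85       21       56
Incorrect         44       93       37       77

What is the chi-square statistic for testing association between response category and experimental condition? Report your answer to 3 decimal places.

5.224

Row totals: 212, 251. Column totals: 94, 178, 58, 133. Grand total N = 463.
Expected counts (row total × column total / N):
  Correct, Group A: 212×94/463 = 43.0410
  Correct, Group B: 212×178/463 = 81.5032
  Correct, Group C: 212×58/463 = 26.5572
  Correct, Group D: 212×133/463 = 60.8985
  Incorrect, Group A: 251×94/463 = 50.9590
  Incorrect, Group B: 251×178/463 = 96.4968
  Incorrect, Group C: 251×58/463 = 31.4428
  Incorrect, Group D: 251×133/463 = 72.1015
Contributions (O − E)²/E:
  (50 − 43.0410)²/43.0410 = 1.1252
  (85 − 81.5032)²/81.5032 = 0.1500
  (21 − 26.5572)²/26.5572 = 1.1629
  (56 − 60.8985)²/60.8985 = 0.3940
  (44 − 50.9590)²/50.9590 = 0.9503
  (93 − 96.4968)²/96.4968 = 0.1267
  (37 − 31.4428)²/31.4428 = 0.9822
  (77 − 72.1015)²/72.1015 = 0.3328
χ² = 1.1252 + 0.1500 + 1.1629 + 0.3940 + 0.9503 + 0.1267 + 0.9822 + 0.3328 = 5.224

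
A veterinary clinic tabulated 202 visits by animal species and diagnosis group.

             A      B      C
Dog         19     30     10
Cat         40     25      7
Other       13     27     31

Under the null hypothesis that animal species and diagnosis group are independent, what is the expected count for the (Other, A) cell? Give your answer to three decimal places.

25.307

Row total (Other) = 71; column total (A) = 72; grand total N = 202.
Expected count = (row total × column total) / N = 71 × 72 / 202 = 25.307.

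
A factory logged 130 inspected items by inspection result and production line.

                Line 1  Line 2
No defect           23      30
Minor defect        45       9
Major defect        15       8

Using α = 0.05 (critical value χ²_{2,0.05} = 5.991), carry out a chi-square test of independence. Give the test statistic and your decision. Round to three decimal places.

Row totals: 53, 54, 23. Column totals: 83, 47. Grand total N = 130.
Expected counts (row total × column total / N):
  No defect, Line 1: 53×83/130 = 33.8385
  No defect, Line 2: 53×47/130 = 19.1615
  Minor defect, Line 1: 54×83/130 = 34.4769
  Minor defect, Line 2: 54×47/130 = 19.5231
  Major defect, Line 1: 23×83/130 = 14.6846
  Major defect, Line 2: 23×47/130 = 8.3154
Contributions (O − E)²/E:
  (23 − 33.8385)²/33.8385 = 3.4716
  (30 − 19.1615)²/19.1615 = 6.1307
  (45 − 34.4769)²/34.4769 = 3.2119
  (9 − 19.5231)²/19.5231 = 5.6720
  (15 − 14.6846)²/14.6846 = 0.0068
  (8 − 8.3154)²/8.3154 = 0.0120
χ² = 3.4716 + 6.1307 + 3.2119 + 5.6720 + 0.0068 + 0.0120 = 18.505
df = (3−1)(2−1) = 2. Since 18.505 > 5.991, reject the null hypothesis of independence at α = 0.05.

18.505; reject H₀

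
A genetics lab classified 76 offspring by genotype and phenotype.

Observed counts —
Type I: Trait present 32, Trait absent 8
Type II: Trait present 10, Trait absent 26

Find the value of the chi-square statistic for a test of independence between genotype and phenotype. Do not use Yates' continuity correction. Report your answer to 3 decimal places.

Row totals: 40, 36. Column totals: 42, 34. Grand total N = 76.
Expected counts (row total × column total / N):
  Type I, Trait present: 40×42/76 = 22.1053
  Type I, Trait absent: 40×34/76 = 17.8947
  Type II, Trait present: 36×42/76 = 19.8947
  Type II, Trait absent: 36×34/76 = 16.1053
Contributions (O − E)²/E:
  (32 − 22.1053)²/22.1053 = 4.4290
  (8 − 17.8947)²/17.8947 = 5.4712
  (10 − 19.8947)²/19.8947 = 4.9212
  (26 − 16.1053)²/16.1053 = 6.0791
χ² = 4.4290 + 5.4712 + 4.9212 + 6.0791 = 20.901

20.901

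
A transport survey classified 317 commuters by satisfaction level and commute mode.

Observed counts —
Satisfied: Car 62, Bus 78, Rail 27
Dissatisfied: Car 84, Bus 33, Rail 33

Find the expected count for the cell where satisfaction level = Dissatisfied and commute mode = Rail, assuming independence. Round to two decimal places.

28.39

Row total (Dissatisfied) = 150; column total (Rail) = 60; grand total N = 317.
Expected count = (row total × column total) / N = 150 × 60 / 317 = 28.39.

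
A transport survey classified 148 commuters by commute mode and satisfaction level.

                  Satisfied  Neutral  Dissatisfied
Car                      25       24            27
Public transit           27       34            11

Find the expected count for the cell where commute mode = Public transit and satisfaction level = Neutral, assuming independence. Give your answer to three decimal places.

28.216

Row total (Public transit) = 72; column total (Neutral) = 58; grand total N = 148.
Expected count = (row total × column total) / N = 72 × 58 / 148 = 28.216.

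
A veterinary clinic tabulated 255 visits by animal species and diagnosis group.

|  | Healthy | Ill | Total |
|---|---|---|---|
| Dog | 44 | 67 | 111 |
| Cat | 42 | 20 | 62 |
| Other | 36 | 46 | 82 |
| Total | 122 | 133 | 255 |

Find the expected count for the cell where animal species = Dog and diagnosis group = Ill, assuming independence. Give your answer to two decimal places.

57.89

Row total (Dog) = 111; column total (Ill) = 133; grand total N = 255.
Expected count = (row total × column total) / N = 111 × 133 / 255 = 57.89.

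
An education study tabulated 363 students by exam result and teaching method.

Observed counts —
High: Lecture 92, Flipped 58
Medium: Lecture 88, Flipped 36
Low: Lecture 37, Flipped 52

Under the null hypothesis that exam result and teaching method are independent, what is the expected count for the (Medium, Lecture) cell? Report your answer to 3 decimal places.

Row total (Medium) = 124; column total (Lecture) = 217; grand total N = 363.
Expected count = (row total × column total) / N = 124 × 217 / 363 = 74.127.

74.127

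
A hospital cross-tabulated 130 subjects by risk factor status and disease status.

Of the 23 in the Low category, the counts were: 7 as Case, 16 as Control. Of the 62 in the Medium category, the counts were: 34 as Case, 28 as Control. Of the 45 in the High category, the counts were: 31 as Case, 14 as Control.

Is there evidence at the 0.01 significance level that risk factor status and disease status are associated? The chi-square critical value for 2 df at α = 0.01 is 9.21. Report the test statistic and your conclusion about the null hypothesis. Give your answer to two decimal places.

9.12; fail to reject H₀

Row totals: 23, 62, 45. Column totals: 72, 58. Grand total N = 130.
Expected counts (row total × column total / N):
  Low, Case: 23×72/130 = 12.7385
  Low, Control: 23×58/130 = 10.2615
  Medium, Case: 62×72/130 = 34.3385
  Medium, Control: 62×58/130 = 27.6615
  High, Case: 45×72/130 = 24.9231
  High, Control: 45×58/130 = 20.0769
Contributions (O − E)²/E:
  (7 − 12.7385)²/12.7385 = 2.5851
  (16 − 10.2615)²/10.2615 = 3.2091
  (34 − 34.3385)²/34.3385 = 0.0033
  (28 − 27.6615)²/27.6615 = 0.0041
  (31 − 24.9231)²/24.9231 = 1.4817
  (14 − 20.0769)²/20.0769 = 1.8394
χ² = 2.5851 + 3.2091 + 0.0033 + 0.0041 + 1.4817 + 1.8394 = 9.12
df = (3−1)(2−1) = 2. Since 9.12 < 9.21, fail to reject the null hypothesis of independence at α = 0.01.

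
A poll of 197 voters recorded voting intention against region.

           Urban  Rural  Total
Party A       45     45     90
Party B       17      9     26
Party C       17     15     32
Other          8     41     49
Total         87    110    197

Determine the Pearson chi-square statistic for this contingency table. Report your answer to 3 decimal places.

22.432

Grand total N = 197.
Expected counts (row total × column total / N):
  Party A, Urban: 90×87/197 = 39.7462
  Party A, Rural: 90×110/197 = 50.2538
  Party B, Urban: 26×87/197 = 11.4822
  Party B, Rural: 26×110/197 = 14.5178
  Party C, Urban: 32×87/197 = 14.1320
  Party C, Rural: 32×110/197 = 17.8680
  Other, Urban: 49×87/197 = 21.6396
  Other, Rural: 49×110/197 = 27.3604
Contributions (O − E)²/E:
  (45 − 39.7462)²/39.7462 = 0.6945
  (45 − 50.2538)²/50.2538 = 0.5493
  (17 − 11.4822)²/11.4822 = 2.6516
  (9 − 14.5178)²/14.5178 = 2.0972
  (17 − 14.1320)²/14.1320 = 0.5820
  (15 − 17.8680)²/17.8680 = 0.4603
  (8 − 21.6396)²/21.6396 = 8.5971
  (41 − 27.3604)²/27.3604 = 6.7996
χ² = 0.6945 + 0.5493 + 2.6516 + 2.0972 + 0.5820 + 0.4603 + 8.5971 + 6.7996 = 22.432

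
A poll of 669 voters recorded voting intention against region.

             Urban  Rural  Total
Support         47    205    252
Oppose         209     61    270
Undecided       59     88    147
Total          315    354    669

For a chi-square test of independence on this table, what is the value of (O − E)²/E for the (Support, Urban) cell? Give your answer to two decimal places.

43.27

Row total (Support) = 252; column total (Urban) = 315; N = 669.
Expected count E = 252 × 315 / 669 = 118.655.
Contribution = (O − E)²/E = (47 − 118.655)² / 118.655 = 43.27.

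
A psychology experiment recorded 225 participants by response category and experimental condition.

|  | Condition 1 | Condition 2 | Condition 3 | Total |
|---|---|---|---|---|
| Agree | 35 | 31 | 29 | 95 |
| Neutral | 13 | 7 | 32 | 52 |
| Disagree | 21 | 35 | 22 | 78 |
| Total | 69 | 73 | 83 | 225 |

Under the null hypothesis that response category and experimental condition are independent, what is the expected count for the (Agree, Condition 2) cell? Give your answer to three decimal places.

30.822

Row total (Agree) = 95; column total (Condition 2) = 73; grand total N = 225.
Expected count = (row total × column total) / N = 95 × 73 / 225 = 30.822.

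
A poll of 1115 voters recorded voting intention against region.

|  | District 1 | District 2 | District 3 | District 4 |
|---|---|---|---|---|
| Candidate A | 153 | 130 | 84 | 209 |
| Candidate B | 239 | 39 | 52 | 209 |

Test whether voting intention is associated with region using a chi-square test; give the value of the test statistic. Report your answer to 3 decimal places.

Row totals: 576, 539. Column totals: 392, 169, 136, 418. Grand total N = 1115.
Expected counts (row total × column total / N):
  Candidate A, District 1: 576×392/1115 = 202.5040
  Candidate A, District 2: 576×169/1115 = 87.3040
  Candidate A, District 3: 576×136/1115 = 70.2565
  Candidate A, District 4: 576×418/1115 = 215.9354
  Candidate B, District 1: 539×392/1115 = 189.4960
  Candidate B, District 2: 539×169/1115 = 81.6960
  Candidate B, District 3: 539×136/1115 = 65.7435
  Candidate B, District 4: 539×418/1115 = 202.0646
Contributions (O − E)²/E:
  (153 − 202.5040)²/202.5040 = 12.1017
  (130 − 87.3040)²/87.3040 = 20.8805
  (84 − 70.2565)²/70.2565 = 2.6885
  (209 − 215.9354)²/215.9354 = 0.2228
  (239 − 189.4960)²/189.4960 = 12.9324
  (39 − 81.6960)²/81.6960 = 22.3138
  (52 − 65.7435)²/65.7435 = 2.8730
  (209 − 202.0646)²/202.0646 = 0.2380
χ² = 12.1017 + 20.8805 + 2.6885 + 0.2228 + 12.9324 + 22.3138 + 2.8730 + 0.2380 = 74.251

74.251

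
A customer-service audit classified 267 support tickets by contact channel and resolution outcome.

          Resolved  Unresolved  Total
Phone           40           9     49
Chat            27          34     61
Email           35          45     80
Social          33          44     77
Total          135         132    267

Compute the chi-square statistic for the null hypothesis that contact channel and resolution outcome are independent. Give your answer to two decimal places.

Grand total N = 267.
Expected counts (row total × column total / N):
  Phone, Resolved: 49×135/267 = 24.775
  Phone, Unresolved: 49×132/267 = 24.225
  Chat, Resolved: 61×135/267 = 30.843
  Chat, Unresolved: 61×132/267 = 30.157
  Email, Resolved: 80×135/267 = 40.449
  Email, Unresolved: 80×132/267 = 39.551
  Social, Resolved: 77×135/267 = 38.933
  Social, Unresolved: 77×132/267 = 38.067
Contributions (O − E)²/E:
  (40 − 24.775)²/24.775 = 9.3562
  (9 − 24.225)²/24.225 = 9.5687
  (27 − 30.843)²/30.843 = 0.4788
  (34 − 30.157)²/30.157 = 0.4897
  (35 − 40.449)²/40.449 = 0.7341
  (45 − 39.551)²/39.551 = 0.7507
  (33 − 38.933)²/38.933 = 0.9041
  (44 − 38.067)²/38.067 = 0.9247
χ² = 9.3562 + 9.5687 + 0.4788 + 0.4897 + 0.7341 + 0.7507 + 0.9041 + 0.9247 = 23.21

23.21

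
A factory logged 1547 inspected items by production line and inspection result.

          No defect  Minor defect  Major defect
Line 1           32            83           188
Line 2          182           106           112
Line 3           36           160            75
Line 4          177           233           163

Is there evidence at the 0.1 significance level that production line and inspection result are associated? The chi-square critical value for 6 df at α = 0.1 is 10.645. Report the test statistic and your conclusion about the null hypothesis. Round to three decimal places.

Row totals: 303, 400, 271, 573. Column totals: 427, 582, 538. Grand total N = 1547.
Expected counts (row total × column total / N):
  Line 1, No defect: 303×427/1547 = 83.6335
  Line 1, Minor defect: 303×582/1547 = 113.9922
  Line 1, Major defect: 303×538/1547 = 105.3743
  Line 2, No defect: 400×427/1547 = 110.4072
  Line 2, Minor defect: 400×582/1547 = 150.4848
  Line 2, Major defect: 400×538/1547 = 139.1080
  Line 3, No defect: 271×427/1547 = 74.8009
  Line 3, Minor defect: 271×582/1547 = 101.9535
  Line 3, Major defect: 271×538/1547 = 94.2456
  Line 4, No defect: 573×427/1547 = 158.1584
  Line 4, Minor defect: 573×582/1547 = 215.5695
  Line 4, Major defect: 573×538/1547 = 199.2721
Contributions (O − E)²/E:
  (32 − 83.6335)²/83.6335 = 31.8774
  (83 − 113.9922)²/113.9922 = 8.4262
  (188 − 105.3743)²/105.3743 = 64.7882
  (182 − 110.4072)²/110.4072 = 46.4239
  (106 − 150.4848)²/150.4848 = 13.1501
  (112 − 139.1080)²/139.1080 = 5.2825
  (36 − 74.8009)²/74.8009 = 20.1269
  (160 − 101.9535)²/101.9535 = 33.0484
  (75 − 94.2456)²/94.2456 = 3.9301
  (177 − 158.1584)²/158.1584 = 2.2446
  (233 − 215.5695)²/215.5695 = 1.4094
  (163 − 199.2721)²/199.2721 = 6.6024
χ² = 31.8774 + 8.4262 + 64.7882 + 46.4239 + 13.1501 + 5.2825 + 20.1269 + 33.0484 + 3.9301 + 2.2446 + 1.4094 + 6.6024 = 237.310
df = (4−1)(3−1) = 6. Since 237.310 > 10.645, reject the null hypothesis of independence at α = 0.1.

237.310; reject H₀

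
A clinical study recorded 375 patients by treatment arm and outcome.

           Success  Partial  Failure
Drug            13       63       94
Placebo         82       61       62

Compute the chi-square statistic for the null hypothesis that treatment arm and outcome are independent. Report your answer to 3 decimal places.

Row totals: 170, 205. Column totals: 95, 124, 156. Grand total N = 375.
Expected counts (row total × column total / N):
  Drug, Success: 170×95/375 = 43.0667
  Drug, Partial: 170×124/375 = 56.2133
  Drug, Failure: 170×156/375 = 70.7200
  Placebo, Success: 205×95/375 = 51.9333
  Placebo, Partial: 205×124/375 = 67.7867
  Placebo, Failure: 205×156/375 = 85.2800
Contributions (O − E)²/E:
  (13 − 43.0667)²/43.0667 = 20.9908
  (63 − 56.2133)²/56.2133 = 0.8194
  (94 − 70.7200)²/70.7200 = 7.6634
  (82 − 51.9333)²/51.9333 = 17.4071
  (61 − 67.7867)²/67.7867 = 0.6795
  (62 − 85.2800)²/85.2800 = 6.3550
χ² = 20.9908 + 0.8194 + 7.6634 + 17.4071 + 0.6795 + 6.3550 = 53.915

53.915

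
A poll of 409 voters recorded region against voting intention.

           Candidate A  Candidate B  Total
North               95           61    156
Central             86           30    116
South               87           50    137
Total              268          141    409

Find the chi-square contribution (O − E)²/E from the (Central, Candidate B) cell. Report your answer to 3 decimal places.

2.496

Row total (Central) = 116; column total (Candidate B) = 141; N = 409.
Expected count E = 116 × 141 / 409 = 39.9902.
Contribution = (O − E)²/E = (30 − 39.9902)² / 39.9902 = 2.496.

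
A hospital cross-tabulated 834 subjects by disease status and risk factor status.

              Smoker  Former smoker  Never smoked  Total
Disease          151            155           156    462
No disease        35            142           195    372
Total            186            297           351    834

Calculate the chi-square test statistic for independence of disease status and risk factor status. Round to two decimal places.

Grand total N = 834.
Expected counts (row total × column total / N):
  Disease, Smoker: 462×186/834 = 103.036
  Disease, Former smoker: 462×297/834 = 164.525
  Disease, Never smoked: 462×351/834 = 194.439
  No disease, Smoker: 372×186/834 = 82.964
  No disease, Former smoker: 372×297/834 = 132.475
  No disease, Never smoked: 372×351/834 = 156.561
Contributions (O − E)²/E:
  (151 − 103.036)²/103.036 = 22.3276
  (155 − 164.525)²/164.525 = 0.5514
  (156 − 194.439)²/194.439 = 7.5991
  (35 − 82.964)²/82.964 = 27.7294
  (142 − 132.475)²/132.475 = 0.6849
  (195 − 156.561)²/156.561 = 9.4376
χ² = 22.3276 + 0.5514 + 7.5991 + 27.7294 + 0.6849 + 9.4376 = 68.33

68.33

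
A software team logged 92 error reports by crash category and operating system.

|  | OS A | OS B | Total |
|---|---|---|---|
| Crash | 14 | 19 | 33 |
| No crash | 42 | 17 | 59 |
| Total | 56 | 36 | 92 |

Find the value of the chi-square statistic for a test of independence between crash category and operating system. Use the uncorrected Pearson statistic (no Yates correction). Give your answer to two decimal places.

7.35

Grand total N = 92.
Expected counts (row total × column total / N):
  Crash, OS A: 33×56/92 = 20.087
  Crash, OS B: 33×36/92 = 12.913
  No crash, OS A: 59×56/92 = 35.913
  No crash, OS B: 59×36/92 = 23.087
Contributions (O − E)²/E:
  (14 − 20.087)²/20.087 = 1.8446
  (19 − 12.913)²/12.913 = 2.8693
  (42 − 35.913)²/35.913 = 1.0317
  (17 − 23.087)²/23.087 = 1.6049
χ² = 1.8446 + 2.8693 + 1.0317 + 1.6049 = 7.35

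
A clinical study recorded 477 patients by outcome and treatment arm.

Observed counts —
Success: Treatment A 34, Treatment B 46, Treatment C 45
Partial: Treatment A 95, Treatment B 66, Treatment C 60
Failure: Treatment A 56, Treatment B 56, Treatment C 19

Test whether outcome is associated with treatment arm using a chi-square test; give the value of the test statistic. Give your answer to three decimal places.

21.439

Row totals: 125, 221, 131. Column totals: 185, 168, 124. Grand total N = 477.
Expected counts (row total × column total / N):
  Success, Treatment A: 125×185/477 = 48.480084
  Success, Treatment B: 125×168/477 = 44.025157
  Success, Treatment C: 125×124/477 = 32.494759
  Partial, Treatment A: 221×185/477 = 85.712788
  Partial, Treatment B: 221×168/477 = 77.836478
  Partial, Treatment C: 221×124/477 = 57.450734
  Failure, Treatment A: 131×185/477 = 50.807128
  Failure, Treatment B: 131×168/477 = 46.138365
  Failure, Treatment C: 131×124/477 = 34.054507
Contributions (O − E)²/E:
  (34 − 48.480084)²/48.480084 = 4.3249
  (46 − 44.025157)²/44.025157 = 0.0886
  (45 − 32.494759)²/32.494759 = 4.8125
  (95 − 85.712788)²/85.712788 = 1.0063
  (66 − 77.836478)²/77.836478 = 1.8000
  (60 − 57.450734)²/57.450734 = 0.1131
  (56 − 50.807128)²/50.807128 = 0.5308
  (56 − 46.138365)²/46.138365 = 2.1078
  (19 − 34.054507)²/34.054507 = 6.6552
χ² = 4.3249 + 0.0886 + 4.8125 + 1.0063 + 1.8000 + 0.1131 + 0.5308 + 2.1078 + 6.6552 = 21.439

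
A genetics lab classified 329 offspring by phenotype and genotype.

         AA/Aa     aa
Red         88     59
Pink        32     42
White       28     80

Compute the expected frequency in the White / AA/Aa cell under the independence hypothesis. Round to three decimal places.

Row total (White) = 108; column total (AA/Aa) = 148; grand total N = 329.
Expected count = (row total × column total) / N = 108 × 148 / 329 = 48.584.

48.584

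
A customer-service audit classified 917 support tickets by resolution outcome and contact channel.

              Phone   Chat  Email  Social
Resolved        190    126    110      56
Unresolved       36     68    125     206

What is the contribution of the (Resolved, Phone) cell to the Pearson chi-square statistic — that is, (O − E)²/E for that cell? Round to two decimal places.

42.68

Row total (Resolved) = 482; column total (Phone) = 226; N = 917.
Expected count E = 482 × 226 / 917 = 118.792.
Contribution = (O − E)²/E = (190 − 118.792)² / 118.792 = 42.68.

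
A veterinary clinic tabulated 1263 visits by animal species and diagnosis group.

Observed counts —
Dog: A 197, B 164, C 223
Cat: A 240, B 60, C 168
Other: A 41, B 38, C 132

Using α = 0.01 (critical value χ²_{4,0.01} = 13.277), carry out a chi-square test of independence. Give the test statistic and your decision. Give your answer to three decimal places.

Row totals: 584, 468, 211. Column totals: 478, 262, 523. Grand total N = 1263.
Expected counts (row total × column total / N):
  Dog, A: 584×478/1263 = 221.0230
  Dog, B: 584×262/1263 = 121.1465
  Dog, C: 584×523/1263 = 241.8306
  Cat, A: 468×478/1263 = 177.1211
  Cat, B: 468×262/1263 = 97.0831
  Cat, C: 468×523/1263 = 193.7957
  Other, A: 211×478/1263 = 79.8559
  Other, B: 211×262/1263 = 43.7704
  Other, C: 211×523/1263 = 87.3737
Contributions (O − E)²/E:
  (197 − 221.0230)²/221.0230 = 2.6111
  (164 − 121.1465)²/121.1465 = 15.1587
  (223 − 241.8306)²/241.8306 = 1.4663
  (240 − 177.1211)²/177.1211 = 22.3223
  (60 − 97.0831)²/97.0831 = 14.1647
  (168 − 193.7957)²/193.7957 = 3.4336
  (41 − 79.8559)²/79.8559 = 18.9063
  (38 − 43.7704)²/43.7704 = 0.7607
  (132 − 87.3737)²/87.3737 = 22.7930
χ² = 2.6111 + 15.1587 + 1.4663 + 22.3223 + 14.1647 + 3.4336 + 18.9063 + 0.7607 + 22.7930 = 101.617
df = (3−1)(3−1) = 4. Since 101.617 > 13.277, reject the null hypothesis of independence at α = 0.01.

101.617; reject H₀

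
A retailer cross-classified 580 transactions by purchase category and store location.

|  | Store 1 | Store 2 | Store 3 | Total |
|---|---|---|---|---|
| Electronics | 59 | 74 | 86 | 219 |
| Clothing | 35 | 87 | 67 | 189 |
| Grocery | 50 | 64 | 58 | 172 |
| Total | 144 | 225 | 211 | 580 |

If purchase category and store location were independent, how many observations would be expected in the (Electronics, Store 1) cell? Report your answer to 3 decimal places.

Row total (Electronics) = 219; column total (Store 1) = 144; grand total N = 580.
Expected count = (row total × column total) / N = 219 × 144 / 580 = 54.372.

54.372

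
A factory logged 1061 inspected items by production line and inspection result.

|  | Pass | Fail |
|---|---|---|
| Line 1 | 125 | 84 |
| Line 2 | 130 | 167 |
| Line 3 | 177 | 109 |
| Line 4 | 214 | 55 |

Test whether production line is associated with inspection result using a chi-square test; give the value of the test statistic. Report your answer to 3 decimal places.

Row totals: 209, 297, 286, 269. Column totals: 646, 415. Grand total N = 1061.
Expected counts (row total × column total / N):
  Line 1, Pass: 209×646/1061 = 127.2516
  Line 1, Fail: 209×415/1061 = 81.7484
  Line 2, Pass: 297×646/1061 = 180.8313
  Line 2, Fail: 297×415/1061 = 116.1687
  Line 3, Pass: 286×646/1061 = 174.1338
  Line 3, Fail: 286×415/1061 = 111.8662
  Line 4, Pass: 269×646/1061 = 163.7832
  Line 4, Fail: 269×415/1061 = 105.2168
Contributions (O − E)²/E:
  (125 − 127.2516)²/127.2516 = 0.0398
  (84 − 81.7484)²/81.7484 = 0.0620
  (130 − 180.8313)²/180.8313 = 14.2886
  (167 − 116.1687)²/116.1687 = 22.2420
  (177 − 174.1338)²/174.1338 = 0.0472
  (109 − 111.8662)²/111.8662 = 0.0734
  (214 − 163.7832)²/163.7832 = 15.3967
  (55 − 105.2168)²/105.2168 = 23.9670
χ² = 0.0398 + 0.0620 + 14.2886 + 22.2420 + 0.0472 + 0.0734 + 15.3967 + 23.9670 = 76.117

76.117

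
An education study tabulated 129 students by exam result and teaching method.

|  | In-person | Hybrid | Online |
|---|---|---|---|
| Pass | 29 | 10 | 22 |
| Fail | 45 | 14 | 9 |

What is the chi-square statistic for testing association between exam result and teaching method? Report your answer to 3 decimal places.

Row totals: 61, 68. Column totals: 74, 24, 31. Grand total N = 129.
Expected counts (row total × column total / N):
  Pass, In-person: 61×74/129 = 34.99225
  Pass, Hybrid: 61×24/129 = 11.34884
  Pass, Online: 61×31/129 = 14.65891
  Fail, In-person: 68×74/129 = 39.00775
  Fail, Hybrid: 68×24/129 = 12.65116
  Fail, Online: 68×31/129 = 16.34109
Contributions (O − E)²/E:
  (29 − 34.99225)²/34.99225 = 1.0261
  (10 − 11.34884)²/11.34884 = 0.1603
  (22 − 14.65891)²/14.65891 = 3.6764
  (45 − 39.00775)²/39.00775 = 0.9205
  (14 − 12.65116)²/12.65116 = 0.1438
  (9 − 16.34109)²/16.34109 = 3.2979
χ² = 1.0261 + 0.1603 + 3.6764 + 0.9205 + 0.1438 + 3.2979 = 9.225

9.225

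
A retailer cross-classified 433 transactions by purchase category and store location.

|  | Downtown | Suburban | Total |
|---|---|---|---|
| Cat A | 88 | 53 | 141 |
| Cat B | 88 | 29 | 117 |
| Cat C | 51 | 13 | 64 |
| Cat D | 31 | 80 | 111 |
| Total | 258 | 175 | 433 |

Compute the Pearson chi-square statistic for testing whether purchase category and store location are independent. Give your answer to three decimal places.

Grand total N = 433.
Expected counts (row total × column total / N):
  Cat A, Downtown: 141×258/433 = 84.01386
  Cat A, Suburban: 141×175/433 = 56.98614
  Cat B, Downtown: 117×258/433 = 69.71363
  Cat B, Suburban: 117×175/433 = 47.28637
  Cat C, Downtown: 64×258/433 = 38.13395
  Cat C, Suburban: 64×175/433 = 25.86605
  Cat D, Downtown: 111×258/433 = 66.13857
  Cat D, Suburban: 111×175/433 = 44.86143
Contributions (O − E)²/E:
  (88 − 84.01386)²/84.01386 = 0.1891
  (53 − 56.98614)²/56.98614 = 0.2788
  (88 − 69.71363)²/69.71363 = 4.7966
  (29 − 47.28637)²/47.28637 = 7.0716
  (51 − 38.13395)²/38.13395 = 4.3409
  (13 − 25.86605)²/25.86605 = 6.3997
  (31 − 66.13857)²/66.13857 = 18.6687
  (80 − 44.86143)²/44.86143 = 27.5230
χ² = 0.1891 + 0.2788 + 4.7966 + 7.0716 + 4.3409 + 6.3997 + 18.6687 + 27.5230 = 69.268

69.268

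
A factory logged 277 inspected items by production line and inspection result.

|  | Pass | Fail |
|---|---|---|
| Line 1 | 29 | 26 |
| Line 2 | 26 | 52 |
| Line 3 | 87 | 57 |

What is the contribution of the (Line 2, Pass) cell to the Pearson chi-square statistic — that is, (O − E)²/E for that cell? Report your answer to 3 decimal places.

4.892

Row total (Line 2) = 78; column total (Pass) = 142; N = 277.
Expected count E = 78 × 142 / 277 = 39.9856.
Contribution = (O − E)²/E = (26 − 39.9856)² / 39.9856 = 4.892.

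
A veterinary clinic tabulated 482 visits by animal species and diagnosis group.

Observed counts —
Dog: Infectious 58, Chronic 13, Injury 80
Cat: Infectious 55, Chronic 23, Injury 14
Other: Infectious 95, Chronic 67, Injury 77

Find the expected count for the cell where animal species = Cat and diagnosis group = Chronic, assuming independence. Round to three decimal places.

Row total (Cat) = 92; column total (Chronic) = 103; grand total N = 482.
Expected count = (row total × column total) / N = 92 × 103 / 482 = 19.660.

19.660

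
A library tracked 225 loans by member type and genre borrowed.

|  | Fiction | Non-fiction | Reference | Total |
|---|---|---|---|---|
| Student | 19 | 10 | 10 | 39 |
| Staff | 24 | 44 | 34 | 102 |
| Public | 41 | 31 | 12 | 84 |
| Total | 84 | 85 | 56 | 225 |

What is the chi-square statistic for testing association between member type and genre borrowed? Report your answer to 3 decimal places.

Grand total N = 225.
Expected counts (row total × column total / N):
  Student, Fiction: 39×84/225 = 14.5600
  Student, Non-fiction: 39×85/225 = 14.7333
  Student, Reference: 39×56/225 = 9.7067
  Staff, Fiction: 102×84/225 = 38.0800
  Staff, Non-fiction: 102×85/225 = 38.5333
  Staff, Reference: 102×56/225 = 25.3867
  Public, Fiction: 84×84/225 = 31.3600
  Public, Non-fiction: 84×85/225 = 31.7333
  Public, Reference: 84×56/225 = 20.9067
Contributions (O − E)²/E:
  (19 − 14.5600)²/14.5600 = 1.3540
  (10 − 14.7333)²/14.7333 = 1.5206
  (10 − 9.7067)²/9.7067 = 0.0089
  (24 − 38.0800)²/38.0800 = 5.2061
  (44 − 38.5333)²/38.5333 = 0.7756
  (34 − 25.3867)²/25.3867 = 2.9224
  (41 − 31.3600)²/31.3600 = 2.9633
  (31 − 31.7333)²/31.7333 = 0.0169
  (12 − 20.9067)²/20.9067 = 3.7944
χ² = 1.3540 + 1.5206 + 0.0089 + 5.2061 + 0.7756 + 2.9224 + 2.9633 + 0.0169 + 3.7944 = 18.562

18.562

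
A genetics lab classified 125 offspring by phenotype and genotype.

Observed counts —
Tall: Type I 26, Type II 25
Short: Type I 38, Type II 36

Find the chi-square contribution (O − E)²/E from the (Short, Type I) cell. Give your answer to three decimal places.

Row total (Short) = 74; column total (Type I) = 64; N = 125.
Expected count E = 74 × 64 / 125 = 37.8880.
Contribution = (O − E)²/E = (38 − 37.8880)² / 37.8880 = 0.000.

0.000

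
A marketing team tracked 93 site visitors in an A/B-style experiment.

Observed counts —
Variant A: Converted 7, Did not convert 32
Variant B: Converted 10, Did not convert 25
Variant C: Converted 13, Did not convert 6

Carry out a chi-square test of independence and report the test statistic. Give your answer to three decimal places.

15.243

Row totals: 39, 35, 19. Column totals: 30, 63. Grand total N = 93.
Expected counts (row total × column total / N):
  Variant A, Converted: 39×30/93 = 12.58065
  Variant A, Did not convert: 39×63/93 = 26.41935
  Variant B, Converted: 35×30/93 = 11.29032
  Variant B, Did not convert: 35×63/93 = 23.70968
  Variant C, Converted: 19×30/93 = 6.12903
  Variant C, Did not convert: 19×63/93 = 12.87097
Contributions (O − E)²/E:
  (7 − 12.58065)²/12.58065 = 2.4755
  (32 − 26.41935)²/26.41935 = 1.1788
  (10 − 11.29032)²/11.29032 = 0.1475
  (25 − 23.70968)²/23.70968 = 0.0702
  (13 − 6.12903)²/6.12903 = 7.7027
  (6 − 12.87097)²/12.87097 = 3.6680
χ² = 2.4755 + 1.1788 + 0.1475 + 0.0702 + 7.7027 + 3.6680 = 15.243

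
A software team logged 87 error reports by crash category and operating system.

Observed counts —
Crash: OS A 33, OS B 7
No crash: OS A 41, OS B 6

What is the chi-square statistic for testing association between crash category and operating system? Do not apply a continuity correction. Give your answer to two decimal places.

Row totals: 40, 47. Column totals: 74, 13. Grand total N = 87.
Expected counts (row total × column total / N):
  Crash, OS A: 40×74/87 = 34.023
  Crash, OS B: 40×13/87 = 5.977
  No crash, OS A: 47×74/87 = 39.977
  No crash, OS B: 47×13/87 = 7.023
Contributions (O − E)²/E:
  (33 − 34.023)²/34.023 = 0.0308
  (7 − 5.977)²/5.977 = 0.1751
  (41 − 39.977)²/39.977 = 0.0262
  (6 − 7.023)²/7.023 = 0.1490
χ² = 0.0308 + 0.1751 + 0.0262 + 0.1490 = 0.38

0.38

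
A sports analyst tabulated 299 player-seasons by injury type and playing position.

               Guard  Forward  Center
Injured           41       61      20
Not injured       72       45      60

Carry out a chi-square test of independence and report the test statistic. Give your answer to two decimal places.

Row totals: 122, 177. Column totals: 113, 106, 80. Grand total N = 299.
Expected counts (row total × column total / N):
  Injured, Guard: 122×113/299 = 46.107
  Injured, Forward: 122×106/299 = 43.251
  Injured, Center: 122×80/299 = 32.642
  Not injured, Guard: 177×113/299 = 66.893
  Not injured, Forward: 177×106/299 = 62.749
  Not injured, Center: 177×80/299 = 47.358
Contributions (O − E)²/E:
  (41 − 46.107)²/46.107 = 0.5657
  (61 − 43.251)²/43.251 = 7.2837
  (20 − 32.642)²/32.642 = 4.8962
  (72 − 66.893)²/66.893 = 0.3899
  (45 − 62.749)²/62.749 = 5.0204
  (60 − 47.358)²/47.358 = 3.3747
χ² = 0.5657 + 7.2837 + 4.8962 + 0.3899 + 5.0204 + 3.3747 = 21.53

21.53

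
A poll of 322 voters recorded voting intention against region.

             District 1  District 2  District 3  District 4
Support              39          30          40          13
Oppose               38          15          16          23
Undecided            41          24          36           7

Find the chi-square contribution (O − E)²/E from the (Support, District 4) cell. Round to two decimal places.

Row total (Support) = 122; column total (District 4) = 43; N = 322.
Expected count E = 122 × 43 / 322 = 16.2919.
Contribution = (O − E)²/E = (13 − 16.2919)² / 16.2919 = 0.67.

0.67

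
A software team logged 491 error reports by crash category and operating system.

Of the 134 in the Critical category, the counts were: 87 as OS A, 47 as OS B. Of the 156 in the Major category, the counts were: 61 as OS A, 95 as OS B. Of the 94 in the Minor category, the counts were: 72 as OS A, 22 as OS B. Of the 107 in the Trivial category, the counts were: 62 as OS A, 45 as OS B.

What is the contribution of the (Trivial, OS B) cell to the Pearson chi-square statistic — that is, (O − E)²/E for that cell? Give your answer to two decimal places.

0.01

Row total (Trivial) = 107; column total (OS B) = 209; N = 491.
Expected count E = 107 × 209 / 491 = 45.546.
Contribution = (O − E)²/E = (45 − 45.546)² / 45.546 = 0.01.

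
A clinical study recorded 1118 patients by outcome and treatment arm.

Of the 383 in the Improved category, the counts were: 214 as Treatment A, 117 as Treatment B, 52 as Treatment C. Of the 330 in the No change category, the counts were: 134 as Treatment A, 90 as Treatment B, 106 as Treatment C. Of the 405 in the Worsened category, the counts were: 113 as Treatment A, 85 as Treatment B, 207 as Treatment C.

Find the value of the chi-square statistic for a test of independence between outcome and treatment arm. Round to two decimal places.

129.51

Row totals: 383, 330, 405. Column totals: 461, 292, 365. Grand total N = 1118.
Expected counts (row total × column total / N):
  Improved, Treatment A: 383×461/1118 = 157.928
  Improved, Treatment B: 383×292/1118 = 100.032
  Improved, Treatment C: 383×365/1118 = 125.040
  No change, Treatment A: 330×461/1118 = 136.073
  No change, Treatment B: 330×292/1118 = 86.190
  No change, Treatment C: 330×365/1118 = 107.737
  Worsened, Treatment A: 405×461/1118 = 166.999
  Worsened, Treatment B: 405×292/1118 = 105.778
  Worsened, Treatment C: 405×365/1118 = 132.223
Contributions (O − E)²/E:
  (214 − 157.928)²/157.928 = 19.9082
  (117 − 100.032)²/100.032 = 2.8782
  (52 − 125.040)²/125.040 = 42.6651
  (134 − 136.073)²/136.073 = 0.0316
  (90 − 86.190)²/86.190 = 0.1684
  (106 − 107.737)²/107.737 = 0.0280
  (113 − 166.999)²/166.999 = 17.4605
  (85 − 105.778)²/105.778 = 4.0814
  (207 − 132.223)²/132.223 = 42.2892
χ² = 19.9082 + 2.8782 + 42.6651 + 0.0316 + 0.1684 + 0.0280 + 17.4605 + 4.0814 + 42.2892 = 129.51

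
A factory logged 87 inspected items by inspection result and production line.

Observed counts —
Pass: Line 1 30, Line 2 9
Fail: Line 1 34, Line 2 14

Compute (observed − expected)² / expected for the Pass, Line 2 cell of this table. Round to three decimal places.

Row total (Pass) = 39; column total (Line 2) = 23; N = 87.
Expected count E = 39 × 23 / 87 = 10.3103.
Contribution = (O − E)²/E = (9 − 10.3103)² / 10.3103 = 0.167.

0.167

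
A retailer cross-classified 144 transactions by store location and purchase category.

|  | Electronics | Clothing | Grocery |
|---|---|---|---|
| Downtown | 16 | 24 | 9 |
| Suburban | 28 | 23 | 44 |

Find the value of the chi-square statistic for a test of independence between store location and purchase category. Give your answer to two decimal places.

13.04

Row totals: 49, 95. Column totals: 44, 47, 53. Grand total N = 144.
Expected counts (row total × column total / N):
  Downtown, Electronics: 49×44/144 = 14.972
  Downtown, Clothing: 49×47/144 = 15.993
  Downtown, Grocery: 49×53/144 = 18.035
  Suburban, Electronics: 95×44/144 = 29.028
  Suburban, Clothing: 95×47/144 = 31.007
  Suburban, Grocery: 95×53/144 = 34.965
Contributions (O − E)²/E:
  (16 − 14.972)²/14.972 = 0.0706
  (24 − 15.993)²/15.993 = 4.0088
  (9 − 18.035)²/18.035 = 4.5263
  (28 − 29.028)²/29.028 = 0.0364
  (23 − 31.007)²/31.007 = 2.0677
  (44 − 34.965)²/34.965 = 2.3347
χ² = 0.0706 + 4.0088 + 4.5263 + 0.0364 + 2.0677 + 2.3347 = 13.04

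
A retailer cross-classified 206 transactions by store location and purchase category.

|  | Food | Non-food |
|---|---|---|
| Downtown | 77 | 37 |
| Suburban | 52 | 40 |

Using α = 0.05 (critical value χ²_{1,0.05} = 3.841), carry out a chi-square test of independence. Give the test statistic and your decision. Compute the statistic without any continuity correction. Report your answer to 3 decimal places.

2.642; fail to reject H₀

Row totals: 114, 92. Column totals: 129, 77. Grand total N = 206.
Expected counts (row total × column total / N):
  Downtown, Food: 114×129/206 = 71.38835
  Downtown, Non-food: 114×77/206 = 42.61165
  Suburban, Food: 92×129/206 = 57.61165
  Suburban, Non-food: 92×77/206 = 34.38835
Contributions (O − E)²/E:
  (77 − 71.38835)²/71.38835 = 0.4411
  (37 − 42.61165)²/42.61165 = 0.7390
  (52 − 57.61165)²/57.61165 = 0.5466
  (40 − 34.38835)²/34.38835 = 0.9157
χ² = 0.4411 + 0.7390 + 0.5466 + 0.9157 = 2.642
df = (2−1)(2−1) = 1. Since 2.642 < 3.841, fail to reject the null hypothesis of independence at α = 0.05.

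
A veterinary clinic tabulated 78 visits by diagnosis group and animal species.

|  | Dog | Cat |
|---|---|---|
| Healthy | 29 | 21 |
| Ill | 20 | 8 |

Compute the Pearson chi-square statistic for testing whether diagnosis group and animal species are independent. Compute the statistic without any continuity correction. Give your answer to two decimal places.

1.39

Row totals: 50, 28. Column totals: 49, 29. Grand total N = 78.
Expected counts (row total × column total / N):
  Healthy, Dog: 50×49/78 = 31.410
  Healthy, Cat: 50×29/78 = 18.590
  Ill, Dog: 28×49/78 = 17.590
  Ill, Cat: 28×29/78 = 10.410
Contributions (O − E)²/E:
  (29 − 31.410)²/31.410 = 0.1849
  (21 − 18.590)²/18.590 = 0.3124
  (20 − 17.590)²/17.590 = 0.3302
  (8 − 10.410)²/10.410 = 0.5579
χ² = 0.1849 + 0.3124 + 0.3302 + 0.5579 = 1.39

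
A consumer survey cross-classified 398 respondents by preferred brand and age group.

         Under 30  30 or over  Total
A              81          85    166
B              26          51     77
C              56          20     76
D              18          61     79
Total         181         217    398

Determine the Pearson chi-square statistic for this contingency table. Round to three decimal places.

Grand total N = 398.
Expected counts (row total × column total / N):
  A, Under 30: 166×181/398 = 75.4925
  A, 30 or over: 166×217/398 = 90.5075
  B, Under 30: 77×181/398 = 35.0176
  B, 30 or over: 77×217/398 = 41.9824
  C, Under 30: 76×181/398 = 34.5628
  C, 30 or over: 76×217/398 = 41.4372
  D, Under 30: 79×181/398 = 35.9271
  D, 30 or over: 79×217/398 = 43.0729
Contributions (O − E)²/E:
  (81 − 75.4925)²/75.4925 = 0.4018
  (85 − 90.5075)²/90.5075 = 0.3351
  (26 − 35.0176)²/35.0176 = 2.3222
  (51 − 41.9824)²/41.9824 = 1.9369
  (56 − 34.5628)²/34.5628 = 13.2962
  (20 − 41.4372)²/41.4372 = 11.0904
  (18 − 35.9271)²/35.9271 = 8.9454
  (61 − 43.0729)²/43.0729 = 7.4613
χ² = 0.4018 + 0.3351 + 2.3222 + 1.9369 + 13.2962 + 11.0904 + 8.9454 + 7.4613 = 45.789

45.789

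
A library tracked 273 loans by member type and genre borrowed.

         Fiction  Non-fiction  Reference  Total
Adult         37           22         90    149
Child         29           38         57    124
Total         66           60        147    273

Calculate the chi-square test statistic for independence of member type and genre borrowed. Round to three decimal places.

10.443

Grand total N = 273.
Expected counts (row total × column total / N):
  Adult, Fiction: 149×66/273 = 36.0220
  Adult, Non-fiction: 149×60/273 = 32.7473
  Adult, Reference: 149×147/273 = 80.2308
  Child, Fiction: 124×66/273 = 29.9780
  Child, Non-fiction: 124×60/273 = 27.2527
  Child, Reference: 124×147/273 = 66.7692
Contributions (O − E)²/E:
  (37 − 36.0220)²/36.0220 = 0.0266
  (22 − 32.7473)²/32.7473 = 3.5271
  (90 − 80.2308)²/80.2308 = 1.1895
  (29 − 29.9780)²/29.9780 = 0.0319
  (38 − 27.2527)²/27.2527 = 4.2383
  (57 − 66.7692)²/66.7692 = 1.4294
χ² = 0.0266 + 3.5271 + 1.1895 + 0.0319 + 4.2383 + 1.4294 = 10.443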